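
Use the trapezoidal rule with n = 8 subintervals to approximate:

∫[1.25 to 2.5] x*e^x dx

f(x) = x*e^x
a = 1.25, b = 2.5, n = 8
h = (b - a)/n = 0.156250

Trapezoidal rule: (h/2)[f(x₀) + 2f(x₁) + 2f(x₂) + ... + f(xₙ)]

x_0 = 1.2500, f(x_0) = 4.362929, coefficient = 1
x_1 = 1.4062, f(x_1) = 5.738378, coefficient = 2
x_2 = 1.5625, f(x_2) = 7.454271, coefficient = 2
x_3 = 1.7188, f(x_3) = 9.586418, coefficient = 2
x_4 = 1.8750, f(x_4) = 12.226536, coefficient = 2
x_5 = 2.0312, f(x_5) = 15.485458, coefficient = 2
x_6 = 2.1875, f(x_6) = 19.496975, coefficient = 2
x_7 = 2.3438, f(x_7) = 24.422436, coefficient = 2
x_8 = 2.5000, f(x_8) = 30.456235, coefficient = 1

I ≈ (0.156250/2) × 223.640105 = 17.471883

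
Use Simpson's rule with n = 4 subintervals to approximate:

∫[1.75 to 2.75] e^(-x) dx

f(x) = e^(-x)
a = 1.75, b = 2.75, n = 4
h = (b - a)/n = 0.250000

Simpson's rule: (h/3)[f(x₀) + 4f(x₁) + 2f(x₂) + ... + f(xₙ)]

x_0 = 1.7500, f(x_0) = 0.173774, coefficient = 1
x_1 = 2.0000, f(x_1) = 0.135335, coefficient = 4
x_2 = 2.2500, f(x_2) = 0.105399, coefficient = 2
x_3 = 2.5000, f(x_3) = 0.082085, coefficient = 4
x_4 = 2.7500, f(x_4) = 0.063928, coefficient = 1

I ≈ (0.250000/3) × 1.318181 = 0.109848
Exact value: 0.109846
Error: 0.000002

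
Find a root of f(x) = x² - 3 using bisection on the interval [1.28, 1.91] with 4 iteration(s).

f(x) = x² - 3
Initial interval: [1.28, 1.91]

Iteration 1:
  c_1 = (1.280000 + 1.910000)/2 = 1.595000
  f(c_1) = f(1.595000) = -0.455975
  f(a) × f(c) ≥ 0, new interval: [1.595000, 1.910000]
Iteration 2:
  c_2 = (1.595000 + 1.910000)/2 = 1.752500
  f(c_2) = f(1.752500) = 0.071256
  f(a) × f(c) < 0, new interval: [1.595000, 1.752500]
Iteration 3:
  c_3 = (1.595000 + 1.752500)/2 = 1.673750
  f(c_3) = f(1.673750) = -0.198561
  f(a) × f(c) ≥ 0, new interval: [1.673750, 1.752500]
Iteration 4:
  c_4 = (1.673750 + 1.752500)/2 = 1.713125
  f(c_4) = f(1.713125) = -0.065203
  f(a) × f(c) ≥ 0, new interval: [1.713125, 1.752500]

After 4 iteration(s), the approximation is c_4 = 1.713125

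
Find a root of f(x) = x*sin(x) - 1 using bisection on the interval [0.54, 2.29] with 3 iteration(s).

f(x) = x*sin(x) - 1
Initial interval: [0.54, 2.29]

Iteration 1:
  c_1 = (0.540000 + 2.290000)/2 = 1.415000
  f(c_1) = f(1.415000) = 0.397862
  f(a) × f(c) < 0, new interval: [0.540000, 1.415000]
Iteration 2:
  c_2 = (0.540000 + 1.415000)/2 = 0.977500
  f(c_2) = f(0.977500) = -0.189553
  f(a) × f(c) ≥ 0, new interval: [0.977500, 1.415000]
Iteration 3:
  c_3 = (0.977500 + 1.415000)/2 = 1.196250
  f(c_3) = f(1.196250) = 0.113318
  f(a) × f(c) < 0, new interval: [0.977500, 1.196250]

After 3 iteration(s), the approximation is c_3 = 1.196250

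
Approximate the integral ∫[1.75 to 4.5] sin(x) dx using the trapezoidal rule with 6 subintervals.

f(x) = sin(x)
a = 1.75, b = 4.5, n = 6
h = (b - a)/n = 0.458333

Trapezoidal rule: (h/2)[f(x₀) + 2f(x₁) + 2f(x₂) + ... + f(xₙ)]

x_0 = 1.7500, f(x_0) = 0.983986, coefficient = 1
x_1 = 2.2083, f(x_1) = 0.803564, coefficient = 2
x_2 = 2.6667, f(x_2) = 0.457273, coefficient = 2
x_3 = 3.1250, f(x_3) = 0.016592, coefficient = 2
x_4 = 3.5833, f(x_4) = -0.427514, coefficient = 2
x_5 = 4.0417, f(x_5) = -0.783373, coefficient = 2
x_6 = 4.5000, f(x_6) = -0.977530, coefficient = 1

I ≈ (0.458333/2) × 0.139540 = 0.031978
Exact value: 0.032550
Error: 0.000572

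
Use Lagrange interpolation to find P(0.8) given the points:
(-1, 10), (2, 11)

Lagrange interpolation formula:
P(x) = Σ yᵢ × Lᵢ(x)
where Lᵢ(x) = Π_{j≠i} (x - xⱼ)/(xᵢ - xⱼ)

L_0(0.8) = (0.8 - 2)/(-1 - 2) = 0.400000
L_1(0.8) = (0.8 - (-1))/(2 - (-1)) = 0.600000

P(0.8) = 10×L_0(0.8) + 11×L_1(0.8)
P(0.8) = 10.600000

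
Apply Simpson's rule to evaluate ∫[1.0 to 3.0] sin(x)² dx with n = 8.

f(x) = sin(x)²
a = 1.0, b = 3.0, n = 8
h = (b - a)/n = 0.250000

Simpson's rule: (h/3)[f(x₀) + 4f(x₁) + 2f(x₂) + ... + f(xₙ)]

x_0 = 1.0000, f(x_0) = 0.708073, coefficient = 1
x_1 = 1.2500, f(x_1) = 0.900572, coefficient = 4
x_2 = 1.5000, f(x_2) = 0.994996, coefficient = 2
x_3 = 1.7500, f(x_3) = 0.968228, coefficient = 4
x_4 = 2.0000, f(x_4) = 0.826822, coefficient = 2
x_5 = 2.2500, f(x_5) = 0.605398, coefficient = 4
x_6 = 2.5000, f(x_6) = 0.358169, coefficient = 2
x_7 = 2.7500, f(x_7) = 0.145665, coefficient = 4
x_8 = 3.0000, f(x_8) = 0.019915, coefficient = 1

I ≈ (0.250000/3) × 15.567415 = 1.297285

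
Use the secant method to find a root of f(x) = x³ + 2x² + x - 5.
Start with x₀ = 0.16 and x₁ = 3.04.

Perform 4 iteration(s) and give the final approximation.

f(x) = x³ + 2x² + x - 5
x₀ = 0.16, x₁ = 3.04

Secant formula: x_{n+1} = x_n - f(x_n)(x_n - x_{n-1})/(f(x_n) - f(x_{n-1}))

Iteration 1:
  f(0.160000) = -4.784704
  f(3.040000) = 44.617664
  x_2 = 3.040000 - 44.617664×(3.040000 - 0.160000)/(44.617664 - (-4.784704))
       = 0.438933
Iteration 2:
  f(3.040000) = 44.617664
  f(0.438933) = -4.091177
  x_3 = 0.438933 - (-4.091177)×(0.438933 - 3.040000)/(-4.091177 - 44.617664)
       = 0.657403
Iteration 3:
  f(0.438933) = -4.091177
  f(0.657403) = -3.194124
  x_4 = 0.657403 - (-3.194124)×(0.657403 - 0.438933)/(-3.194124 - (-4.091177))
       = 1.435306
Iteration 4:
  f(0.657403) = -3.194124
  f(1.435306) = 3.512394
  x_5 = 1.435306 - 3.512394×(1.435306 - 0.657403)/(3.512394 - (-3.194124))
       = 1.027896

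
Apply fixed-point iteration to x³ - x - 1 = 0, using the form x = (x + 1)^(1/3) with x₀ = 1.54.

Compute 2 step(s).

Equation: x³ - x - 1 = 0
Fixed-point form: x = (x + 1)^(1/3)
x₀ = 1.54

x_1 = g(1.540000) = 1.364409
x_2 = g(1.364409) = 1.332215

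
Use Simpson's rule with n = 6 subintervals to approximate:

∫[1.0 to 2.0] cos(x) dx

f(x) = cos(x)
a = 1.0, b = 2.0, n = 6
h = (b - a)/n = 0.166667

Simpson's rule: (h/3)[f(x₀) + 4f(x₁) + 2f(x₂) + ... + f(xₙ)]

x_0 = 1.0000, f(x_0) = 0.540302, coefficient = 1
x_1 = 1.1667, f(x_1) = 0.393219, coefficient = 4
x_2 = 1.3333, f(x_2) = 0.235238, coefficient = 2
x_3 = 1.5000, f(x_3) = 0.070737, coefficient = 4
x_4 = 1.6667, f(x_4) = -0.095724, coefficient = 2
x_5 = 1.8333, f(x_5) = -0.259531, coefficient = 4
x_6 = 2.0000, f(x_6) = -0.416147, coefficient = 1

I ≈ (0.166667/3) × 1.220881 = 0.067827
Exact value: 0.067826
Error: 0.000000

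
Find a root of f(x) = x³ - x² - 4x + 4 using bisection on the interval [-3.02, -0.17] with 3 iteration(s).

f(x) = x³ - x² - 4x + 4
Initial interval: [-3.02, -0.17]

Iteration 1:
  c_1 = (-3.020000 + (-0.170000))/2 = -1.595000
  f(c_1) = f(-1.595000) = 3.778255
  f(a) × f(c) < 0, new interval: [-3.020000, -1.595000]
Iteration 2:
  c_2 = (-3.020000 + (-1.595000))/2 = -2.307500
  f(c_2) = f(-2.307500) = -4.380970
  f(a) × f(c) ≥ 0, new interval: [-2.307500, -1.595000]
Iteration 3:
  c_3 = (-2.307500 + (-1.595000))/2 = -1.951250
  f(c_3) = f(-1.951250) = 0.568480
  f(a) × f(c) < 0, new interval: [-2.307500, -1.951250]

After 3 iteration(s), the approximation is c_3 = -1.951250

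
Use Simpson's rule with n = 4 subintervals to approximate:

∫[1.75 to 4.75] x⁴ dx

f(x) = x⁴
a = 1.75, b = 4.75, n = 4
h = (b - a)/n = 0.750000

Simpson's rule: (h/3)[f(x₀) + 4f(x₁) + 2f(x₂) + ... + f(xₙ)]

x_0 = 1.7500, f(x_0) = 9.378906, coefficient = 1
x_1 = 2.5000, f(x_1) = 39.062500, coefficient = 4
x_2 = 3.2500, f(x_2) = 111.566406, coefficient = 2
x_3 = 4.0000, f(x_3) = 256.000000, coefficient = 4
x_4 = 4.7500, f(x_4) = 509.066406, coefficient = 1

I ≈ (0.750000/3) × 1921.828125 = 480.457031
Exact value: 480.330469
Error: 0.126563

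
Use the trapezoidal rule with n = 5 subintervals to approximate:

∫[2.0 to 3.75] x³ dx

f(x) = x³
a = 2.0, b = 3.75, n = 5
h = (b - a)/n = 0.350000

Trapezoidal rule: (h/2)[f(x₀) + 2f(x₁) + 2f(x₂) + ... + f(xₙ)]

x_0 = 2.0000, f(x_0) = 8.000000, coefficient = 1
x_1 = 2.3500, f(x_1) = 12.977875, coefficient = 2
x_2 = 2.7000, f(x_2) = 19.683000, coefficient = 2
x_3 = 3.0500, f(x_3) = 28.372625, coefficient = 2
x_4 = 3.4000, f(x_4) = 39.304000, coefficient = 2
x_5 = 3.7500, f(x_5) = 52.734375, coefficient = 1

I ≈ (0.350000/2) × 261.409375 = 45.746641
Exact value: 45.438477
Error: 0.308164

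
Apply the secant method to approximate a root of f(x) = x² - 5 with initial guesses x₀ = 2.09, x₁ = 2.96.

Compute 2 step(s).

f(x) = x² - 5
x₀ = 2.09, x₁ = 2.96

Secant formula: x_{n+1} = x_n - f(x_n)(x_n - x_{n-1})/(f(x_n) - f(x_{n-1}))

Iteration 1:
  f(2.090000) = -0.631900
  f(2.960000) = 3.761600
  x_2 = 2.960000 - 3.761600×(2.960000 - 2.090000)/(3.761600 - (-0.631900))
       = 2.215129
Iteration 2:
  f(2.960000) = 3.761600
  f(2.215129) = -0.093205
  x_3 = 2.215129 - (-0.093205)×(2.215129 - 2.960000)/(-0.093205 - 3.761600)
       = 2.233139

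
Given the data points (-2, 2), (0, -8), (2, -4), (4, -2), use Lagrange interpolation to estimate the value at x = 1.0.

Lagrange interpolation formula:
P(x) = Σ yᵢ × Lᵢ(x)
where Lᵢ(x) = Π_{j≠i} (x - xⱼ)/(xᵢ - xⱼ)

L_0(1.0) = (1.0 - 0)/(-2 - 0) × (1.0 - 2)/(-2 - 2) × (1.0 - 4)/(-2 - 4) = -0.062500
L_1(1.0) = (1.0 - (-2))/(0 - (-2)) × (1.0 - 2)/(0 - 2) × (1.0 - 4)/(0 - 4) = 0.562500
L_2(1.0) = (1.0 - (-2))/(2 - (-2)) × (1.0 - 0)/(2 - 0) × (1.0 - 4)/(2 - 4) = 0.562500
L_3(1.0) = (1.0 - (-2))/(4 - (-2)) × (1.0 - 0)/(4 - 0) × (1.0 - 2)/(4 - 2) = -0.062500

P(1.0) = 2×L_0(1.0) + (-8)×L_1(1.0) + (-4)×L_2(1.0) + (-2)×L_3(1.0)
P(1.0) = -6.750000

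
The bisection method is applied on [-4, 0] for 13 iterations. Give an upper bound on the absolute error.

Bisection error bound: |error| ≤ (b-a)/2^n
|error| ≤ (0 - (-4))/2^13 = 4/2^13
|error| ≤ 0.0004882812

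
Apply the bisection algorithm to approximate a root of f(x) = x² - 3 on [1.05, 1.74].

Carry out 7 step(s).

f(x) = x² - 3
Initial interval: [1.05, 1.74]

Iteration 1:
  c_1 = (1.050000 + 1.740000)/2 = 1.395000
  f(c_1) = f(1.395000) = -1.053975
  f(a) × f(c) ≥ 0, new interval: [1.395000, 1.740000]
Iteration 2:
  c_2 = (1.395000 + 1.740000)/2 = 1.567500
  f(c_2) = f(1.567500) = -0.542944
  f(a) × f(c) ≥ 0, new interval: [1.567500, 1.740000]
Iteration 3:
  c_3 = (1.567500 + 1.740000)/2 = 1.653750
  f(c_3) = f(1.653750) = -0.265111
  f(a) × f(c) ≥ 0, new interval: [1.653750, 1.740000]
Iteration 4:
  c_4 = (1.653750 + 1.740000)/2 = 1.696875
  f(c_4) = f(1.696875) = -0.120615
  f(a) × f(c) ≥ 0, new interval: [1.696875, 1.740000]
Iteration 5:
  c_5 = (1.696875 + 1.740000)/2 = 1.718437
  f(c_5) = f(1.718437) = -0.046973
  f(a) × f(c) ≥ 0, new interval: [1.718437, 1.740000]
Iteration 6:
  c_6 = (1.718437 + 1.740000)/2 = 1.729219
  f(c_6) = f(1.729219) = -0.009803
  f(a) × f(c) ≥ 0, new interval: [1.729219, 1.740000]
Iteration 7:
  c_7 = (1.729219 + 1.740000)/2 = 1.734609
  f(c_7) = f(1.734609) = 0.008870
  f(a) × f(c) < 0, new interval: [1.729219, 1.734609]

After 7 iteration(s), the approximation is c_7 = 1.734609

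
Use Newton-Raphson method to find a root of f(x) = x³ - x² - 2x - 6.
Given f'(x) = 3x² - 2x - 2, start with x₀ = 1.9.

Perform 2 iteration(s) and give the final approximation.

f(x) = x³ - x² - 2x - 6
f'(x) = 3x² - 2x - 2
x₀ = 1.9

Newton-Raphson formula: x_{n+1} = x_n - f(x_n)/f'(x_n)

Iteration 1:
  f(1.900000) = -6.551000
  f'(1.900000) = 5.030000
  x_1 = 1.900000 - (-6.551000)/5.030000 = 3.202386
Iteration 2:
  f(3.202386) = 10.181297
  f'(3.202386) = 22.361051
  x_2 = 3.202386 - 10.181297/22.361051 = 2.747072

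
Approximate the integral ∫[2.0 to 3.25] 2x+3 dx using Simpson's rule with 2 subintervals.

f(x) = 2x+3
a = 2.0, b = 3.25, n = 2
h = (b - a)/n = 0.625000

Simpson's rule: (h/3)[f(x₀) + 4f(x₁) + 2f(x₂) + ... + f(xₙ)]

x_0 = 2.0000, f(x_0) = 7.000000, coefficient = 1
x_1 = 2.6250, f(x_1) = 8.250000, coefficient = 4
x_2 = 3.2500, f(x_2) = 9.500000, coefficient = 1

I ≈ (0.625000/3) × 49.500000 = 10.312500
Exact value: 10.312500
Error: 0.000000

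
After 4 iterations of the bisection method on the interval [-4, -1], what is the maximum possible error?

Bisection error bound: |error| ≤ (b-a)/2^n
|error| ≤ (-1 - (-4))/2^4 = 3/2^4
|error| ≤ 0.1875000000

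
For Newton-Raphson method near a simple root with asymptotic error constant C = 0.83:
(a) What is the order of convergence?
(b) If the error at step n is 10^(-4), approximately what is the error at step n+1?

(a) Newton-Raphson has quadratic (order 2) convergence near simple roots.
    This means |e_{n+1}| ≈ C|e_n|².

(b) With |e_n| = 10^(-4) and C = 0.83:
    |e_{n+1}| ≈ 0.83 × (10^(-4))² = 0.83 × 10^(-8)

(a) 2 (quadratic); (b) |e_{n+1}| ≈ 8.300e-09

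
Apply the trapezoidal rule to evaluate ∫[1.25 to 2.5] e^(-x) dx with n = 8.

f(x) = e^(-x)
a = 1.25, b = 2.5, n = 8
h = (b - a)/n = 0.156250

Trapezoidal rule: (h/2)[f(x₀) + 2f(x₁) + 2f(x₂) + ... + f(xₙ)]

x_0 = 1.2500, f(x_0) = 0.286505, coefficient = 1
x_1 = 1.4062, f(x_1) = 0.245061, coefficient = 2
x_2 = 1.5625, f(x_2) = 0.209611, coefficient = 2
x_3 = 1.7188, f(x_3) = 0.179290, coefficient = 2
x_4 = 1.8750, f(x_4) = 0.153355, coefficient = 2
x_5 = 2.0312, f(x_5) = 0.131171, coefficient = 2
x_6 = 2.1875, f(x_6) = 0.112197, coefficient = 2
x_7 = 2.3438, f(x_7) = 0.095967, coefficient = 2
x_8 = 2.5000, f(x_8) = 0.082085, coefficient = 1

I ≈ (0.156250/2) × 2.621895 = 0.204836
Exact value: 0.204420
Error: 0.000416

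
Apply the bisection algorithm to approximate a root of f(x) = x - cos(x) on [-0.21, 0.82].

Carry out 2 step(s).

f(x) = x - cos(x)
Initial interval: [-0.21, 0.82]

Iteration 1:
  c_1 = (-0.210000 + 0.820000)/2 = 0.305000
  f(c_1) = f(0.305000) = -0.648847
  f(a) × f(c) ≥ 0, new interval: [0.305000, 0.820000]
Iteration 2:
  c_2 = (0.305000 + 0.820000)/2 = 0.562500
  f(c_2) = f(0.562500) = -0.283424
  f(a) × f(c) ≥ 0, new interval: [0.562500, 0.820000]

After 2 iteration(s), the approximation is c_2 = 0.562500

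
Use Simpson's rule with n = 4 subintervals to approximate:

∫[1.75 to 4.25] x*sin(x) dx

f(x) = x*sin(x)
a = 1.75, b = 4.25, n = 4
h = (b - a)/n = 0.625000

Simpson's rule: (h/3)[f(x₀) + 4f(x₁) + 2f(x₂) + ... + f(xₙ)]

x_0 = 1.7500, f(x_0) = 1.721975, coefficient = 1
x_1 = 2.3750, f(x_1) = 1.647502, coefficient = 4
x_2 = 3.0000, f(x_2) = 0.423360, coefficient = 2
x_3 = 3.6250, f(x_3) = -1.684896, coefficient = 4
x_4 = 4.2500, f(x_4) = -3.803705, coefficient = 1

I ≈ (0.625000/3) × -1.384584 = -0.288455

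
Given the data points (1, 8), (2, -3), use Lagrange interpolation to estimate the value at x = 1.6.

Lagrange interpolation formula:
P(x) = Σ yᵢ × Lᵢ(x)
where Lᵢ(x) = Π_{j≠i} (x - xⱼ)/(xᵢ - xⱼ)

L_0(1.6) = (1.6 - 2)/(1 - 2) = 0.400000
L_1(1.6) = (1.6 - 1)/(2 - 1) = 0.600000

P(1.6) = 8×L_0(1.6) + (-3)×L_1(1.6)
P(1.6) = 1.400000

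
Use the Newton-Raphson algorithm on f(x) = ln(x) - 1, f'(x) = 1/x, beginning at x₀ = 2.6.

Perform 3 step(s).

f(x) = ln(x) - 1
f'(x) = 1/x
x₀ = 2.6

Newton-Raphson formula: x_{n+1} = x_n - f(x_n)/f'(x_n)

Iteration 1:
  f(2.600000) = -0.044489
  f'(2.600000) = 0.384615
  x_1 = 2.600000 - (-0.044489)/0.384615 = 2.715670
Iteration 2:
  f(2.715670) = -0.000961
  f'(2.715670) = 0.368233
  x_2 = 2.715670 - (-0.000961)/0.368233 = 2.718281
Iteration 3:
  f(2.718281) = 0.000000
  f'(2.718281) = 0.367880
  x_3 = 2.718281 - 0.000000/0.367880 = 2.718282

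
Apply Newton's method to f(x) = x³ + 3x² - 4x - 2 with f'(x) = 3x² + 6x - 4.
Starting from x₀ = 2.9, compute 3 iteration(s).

f(x) = x³ + 3x² - 4x - 2
f'(x) = 3x² + 6x - 4
x₀ = 2.9

Newton-Raphson formula: x_{n+1} = x_n - f(x_n)/f'(x_n)

Iteration 1:
  f(2.900000) = 36.019000
  f'(2.900000) = 38.630000
  x_1 = 2.900000 - 36.019000/38.630000 = 1.967590
Iteration 2:
  f(1.967590) = 9.361219
  f'(1.967590) = 19.419770
  x_2 = 1.967590 - 9.361219/19.419770 = 1.485544
Iteration 3:
  f(1.485544) = 1.956708
  f'(1.485544) = 11.533789
  x_3 = 1.485544 - 1.956708/11.533789 = 1.315894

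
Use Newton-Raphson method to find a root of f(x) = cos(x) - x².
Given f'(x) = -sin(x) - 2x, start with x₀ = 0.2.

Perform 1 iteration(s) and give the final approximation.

f(x) = cos(x) - x²
f'(x) = -sin(x) - 2x
x₀ = 0.2

Newton-Raphson formula: x_{n+1} = x_n - f(x_n)/f'(x_n)

Iteration 1:
  f(0.200000) = 0.940067
  f'(0.200000) = -0.598669
  x_1 = 0.200000 - 0.940067/(-0.598669) = 1.770260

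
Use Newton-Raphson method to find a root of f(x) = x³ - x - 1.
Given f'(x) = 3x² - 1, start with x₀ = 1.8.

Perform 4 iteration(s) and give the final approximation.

f(x) = x³ - x - 1
f'(x) = 3x² - 1
x₀ = 1.8

Newton-Raphson formula: x_{n+1} = x_n - f(x_n)/f'(x_n)

Iteration 1:
  f(1.800000) = 3.032000
  f'(1.800000) = 8.720000
  x_1 = 1.800000 - 3.032000/8.720000 = 1.452294
Iteration 2:
  f(1.452294) = 0.610821
  f'(1.452294) = 5.327470
  x_2 = 1.452294 - 0.610821/5.327470 = 1.337639
Iteration 3:
  f(1.337639) = 0.055767
  f'(1.337639) = 4.367831
  x_3 = 1.337639 - 0.055767/4.367831 = 1.324871
Iteration 4:
  f(1.324871) = 0.000652
  f'(1.324871) = 4.265848
  x_4 = 1.324871 - 0.000652/4.265848 = 1.324718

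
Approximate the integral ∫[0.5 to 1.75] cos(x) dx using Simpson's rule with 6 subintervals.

f(x) = cos(x)
a = 0.5, b = 1.75, n = 6
h = (b - a)/n = 0.208333

Simpson's rule: (h/3)[f(x₀) + 4f(x₁) + 2f(x₂) + ... + f(xₙ)]

x_0 = 0.5000, f(x_0) = 0.877583, coefficient = 1
x_1 = 0.7083, f(x_1) = 0.759447, coefficient = 4
x_2 = 0.9167, f(x_2) = 0.608469, coefficient = 2
x_3 = 1.1250, f(x_3) = 0.431177, coefficient = 4
x_4 = 1.3333, f(x_4) = 0.235238, coefficient = 2
x_5 = 1.5417, f(x_5) = 0.029126, coefficient = 4
x_6 = 1.7500, f(x_6) = -0.178246, coefficient = 1

I ≈ (0.208333/3) × 7.265746 = 0.504566
Exact value: 0.504560
Error: 0.000005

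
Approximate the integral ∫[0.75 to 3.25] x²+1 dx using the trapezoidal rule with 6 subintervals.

f(x) = x²+1
a = 0.75, b = 3.25, n = 6
h = (b - a)/n = 0.416667

Trapezoidal rule: (h/2)[f(x₀) + 2f(x₁) + 2f(x₂) + ... + f(xₙ)]

x_0 = 0.7500, f(x_0) = 1.562500, coefficient = 1
x_1 = 1.1667, f(x_1) = 2.361111, coefficient = 2
x_2 = 1.5833, f(x_2) = 3.506944, coefficient = 2
x_3 = 2.0000, f(x_3) = 5.000000, coefficient = 2
x_4 = 2.4167, f(x_4) = 6.840278, coefficient = 2
x_5 = 2.8333, f(x_5) = 9.027778, coefficient = 2
x_6 = 3.2500, f(x_6) = 11.562500, coefficient = 1

I ≈ (0.416667/2) × 66.597222 = 13.874421
Exact value: 13.802083
Error: 0.072338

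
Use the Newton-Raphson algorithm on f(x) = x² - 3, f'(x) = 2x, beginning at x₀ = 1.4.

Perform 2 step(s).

f(x) = x² - 3
f'(x) = 2x
x₀ = 1.4

Newton-Raphson formula: x_{n+1} = x_n - f(x_n)/f'(x_n)

Iteration 1:
  f(1.400000) = -1.040000
  f'(1.400000) = 2.800000
  x_1 = 1.400000 - (-1.040000)/2.800000 = 1.771429
Iteration 2:
  f(1.771429) = 0.137959
  f'(1.771429) = 3.542857
  x_2 = 1.771429 - 0.137959/3.542857 = 1.732488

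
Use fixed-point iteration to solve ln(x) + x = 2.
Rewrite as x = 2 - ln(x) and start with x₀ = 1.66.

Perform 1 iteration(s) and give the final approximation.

Equation: ln(x) + x = 2
Fixed-point form: x = 2 - ln(x)
x₀ = 1.66

x_1 = g(1.660000) = 1.493182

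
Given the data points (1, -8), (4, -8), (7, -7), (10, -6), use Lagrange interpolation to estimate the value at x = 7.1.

Lagrange interpolation formula:
P(x) = Σ yᵢ × Lᵢ(x)
where Lᵢ(x) = Π_{j≠i} (x - xⱼ)/(xᵢ - xⱼ)

L_0(7.1) = (7.1 - 4)/(1 - 4) × (7.1 - 7)/(1 - 7) × (7.1 - 10)/(1 - 10) = 0.005549
L_1(7.1) = (7.1 - 1)/(4 - 1) × (7.1 - 7)/(4 - 7) × (7.1 - 10)/(4 - 10) = -0.032759
L_2(7.1) = (7.1 - 1)/(7 - 1) × (7.1 - 4)/(7 - 4) × (7.1 - 10)/(7 - 10) = 1.015537
L_3(7.1) = (7.1 - 1)/(10 - 1) × (7.1 - 4)/(10 - 4) × (7.1 - 7)/(10 - 7) = 0.011673

P(7.1) = (-8)×L_0(7.1) + (-8)×L_1(7.1) + (-7)×L_2(7.1) + (-6)×L_3(7.1)
P(7.1) = -6.961117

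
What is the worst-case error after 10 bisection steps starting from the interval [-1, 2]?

Bisection error bound: |error| ≤ (b-a)/2^n
|error| ≤ (2 - (-1))/2^10 = 3/2^10
|error| ≤ 0.0029296875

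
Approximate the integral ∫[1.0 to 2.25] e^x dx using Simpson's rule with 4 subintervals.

f(x) = e^x
a = 1.0, b = 2.25, n = 4
h = (b - a)/n = 0.312500

Simpson's rule: (h/3)[f(x₀) + 4f(x₁) + 2f(x₂) + ... + f(xₙ)]

x_0 = 1.0000, f(x_0) = 2.718282, coefficient = 1
x_1 = 1.3125, f(x_1) = 3.715451, coefficient = 4
x_2 = 1.6250, f(x_2) = 5.078419, coefficient = 2
x_3 = 1.9375, f(x_3) = 6.941376, coefficient = 4
x_4 = 2.2500, f(x_4) = 9.487736, coefficient = 1

I ≈ (0.312500/3) × 64.990162 = 6.769809
Exact value: 6.769454
Error: 0.000355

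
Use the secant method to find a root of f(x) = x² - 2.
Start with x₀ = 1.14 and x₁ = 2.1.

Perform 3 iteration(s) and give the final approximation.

f(x) = x² - 2
x₀ = 1.14, x₁ = 2.1

Secant formula: x_{n+1} = x_n - f(x_n)(x_n - x_{n-1})/(f(x_n) - f(x_{n-1}))

Iteration 1:
  f(1.140000) = -0.700400
  f(2.100000) = 2.410000
  x_2 = 2.100000 - 2.410000×(2.100000 - 1.140000)/(2.410000 - (-0.700400))
       = 1.356173
Iteration 2:
  f(2.100000) = 2.410000
  f(1.356173) = -0.160795
  x_3 = 1.356173 - (-0.160795)×(1.356173 - 2.100000)/(-0.160795 - 2.410000)
       = 1.402697
Iteration 3:
  f(1.356173) = -0.160795
  f(1.402697) = -0.032441
  x_4 = 1.402697 - (-0.032441)×(1.402697 - 1.356173)/(-0.032441 - (-0.160795))
       = 1.414456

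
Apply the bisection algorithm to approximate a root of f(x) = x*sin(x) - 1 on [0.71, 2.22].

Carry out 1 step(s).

f(x) = x*sin(x) - 1
Initial interval: [0.71, 2.22]

Iteration 1:
  c_1 = (0.710000 + 2.220000)/2 = 1.465000
  f(c_1) = f(1.465000) = 0.456809
  f(a) × f(c) < 0, new interval: [0.710000, 1.465000]

After 1 iteration(s), the approximation is c_1 = 1.465000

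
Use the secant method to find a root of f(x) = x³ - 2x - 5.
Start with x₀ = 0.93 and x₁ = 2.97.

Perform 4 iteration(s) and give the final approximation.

f(x) = x³ - 2x - 5
x₀ = 0.93, x₁ = 2.97

Secant formula: x_{n+1} = x_n - f(x_n)(x_n - x_{n-1})/(f(x_n) - f(x_{n-1}))

Iteration 1:
  f(0.930000) = -6.055643
  f(2.970000) = 15.258073
  x_2 = 2.970000 - 15.258073×(2.970000 - 0.930000)/(15.258073 - (-6.055643))
       = 1.509604
Iteration 2:
  f(2.970000) = 15.258073
  f(1.509604) = -4.578966
  x_3 = 1.509604 - (-4.578966)×(1.509604 - 2.970000)/(-4.578966 - 15.258073)
       = 1.846706
Iteration 3:
  f(1.509604) = -4.578966
  f(1.846706) = -2.395550
  x_4 = 1.846706 - (-2.395550)×(1.846706 - 1.509604)/(-2.395550 - (-4.578966))
       = 2.216559
Iteration 4:
  f(1.846706) = -2.395550
  f(2.216559) = 1.457139
  x_5 = 2.216559 - 1.457139×(2.216559 - 1.846706)/(1.457139 - (-2.395550))
       = 2.076676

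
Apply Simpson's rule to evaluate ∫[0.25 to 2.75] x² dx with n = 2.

f(x) = x²
a = 0.25, b = 2.75, n = 2
h = (b - a)/n = 1.250000

Simpson's rule: (h/3)[f(x₀) + 4f(x₁) + 2f(x₂) + ... + f(xₙ)]

x_0 = 0.2500, f(x_0) = 0.062500, coefficient = 1
x_1 = 1.5000, f(x_1) = 2.250000, coefficient = 4
x_2 = 2.7500, f(x_2) = 7.562500, coefficient = 1

I ≈ (1.250000/3) × 16.625000 = 6.927083
Exact value: 6.927083
Error: 0.000000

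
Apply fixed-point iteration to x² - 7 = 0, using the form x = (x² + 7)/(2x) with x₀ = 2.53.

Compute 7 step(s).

Equation: x² - 7 = 0
Fixed-point form: x = (x² + 7)/(2x)
x₀ = 2.53

x_1 = g(2.530000) = 2.648399
x_2 = g(2.648399) = 2.645753
x_3 = g(2.645753) = 2.645751
x_4 = g(2.645751) = 2.645751
x_5 = g(2.645751) = 2.645751
x_6 = g(2.645751) = 2.645751
x_7 = g(2.645751) = 2.645751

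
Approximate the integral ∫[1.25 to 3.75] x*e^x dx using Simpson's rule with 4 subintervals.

f(x) = x*e^x
a = 1.25, b = 3.75, n = 4
h = (b - a)/n = 0.625000

Simpson's rule: (h/3)[f(x₀) + 4f(x₁) + 2f(x₂) + ... + f(xₙ)]

x_0 = 1.2500, f(x_0) = 4.362929, coefficient = 1
x_1 = 1.8750, f(x_1) = 12.226536, coefficient = 4
x_2 = 2.5000, f(x_2) = 30.456235, coefficient = 2
x_3 = 3.1250, f(x_3) = 71.124672, coefficient = 4
x_4 = 3.7500, f(x_4) = 159.454058, coefficient = 1

I ≈ (0.625000/3) × 558.134288 = 116.277977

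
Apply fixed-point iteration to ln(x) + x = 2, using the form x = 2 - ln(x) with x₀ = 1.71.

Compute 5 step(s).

Equation: ln(x) + x = 2
Fixed-point form: x = 2 - ln(x)
x₀ = 1.71

x_1 = g(1.710000) = 1.463507
x_2 = g(1.463507) = 1.619165
x_3 = g(1.619165) = 1.518090
x_4 = g(1.518090) = 1.582547
x_5 = g(1.582547) = 1.540964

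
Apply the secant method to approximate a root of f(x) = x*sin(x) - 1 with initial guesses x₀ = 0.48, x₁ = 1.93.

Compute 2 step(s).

f(x) = x*sin(x) - 1
x₀ = 0.48, x₁ = 1.93

Secant formula: x_{n+1} = x_n - f(x_n)(x_n - x_{n-1})/(f(x_n) - f(x_{n-1}))

Iteration 1:
  f(0.480000) = -0.778346
  f(1.930000) = 0.806822
  x_2 = 1.930000 - 0.806822×(1.930000 - 0.480000)/(0.806822 - (-0.778346))
       = 1.191976
Iteration 2:
  f(1.930000) = 0.806822
  f(1.191976) = 0.107467
  x_3 = 1.191976 - 0.107467×(1.191976 - 1.930000)/(0.107467 - 0.806822)
       = 1.078567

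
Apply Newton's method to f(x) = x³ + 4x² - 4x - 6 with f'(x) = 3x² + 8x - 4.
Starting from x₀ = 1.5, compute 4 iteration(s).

f(x) = x³ + 4x² - 4x - 6
f'(x) = 3x² + 8x - 4
x₀ = 1.5

Newton-Raphson formula: x_{n+1} = x_n - f(x_n)/f'(x_n)

Iteration 1:
  f(1.500000) = 0.375000
  f'(1.500000) = 14.750000
  x_1 = 1.500000 - 0.375000/14.750000 = 1.474576
Iteration 2:
  f(1.474576) = 0.005478
  f'(1.474576) = 14.319736
  x_2 = 1.474576 - 0.005478/14.319736 = 1.474194
Iteration 3:
  f(1.474194) = 0.000001
  f'(1.474194) = 14.313292
  x_3 = 1.474194 - 0.000001/14.313292 = 1.474194
Iteration 4:
  f(1.474194) = 0.000000
  f'(1.474194) = 14.313290
  x_4 = 1.474194 - 0.000000/14.313290 = 1.474194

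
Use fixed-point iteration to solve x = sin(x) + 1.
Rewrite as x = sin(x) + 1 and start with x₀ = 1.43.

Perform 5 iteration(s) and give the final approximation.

Equation: x = sin(x) + 1
Fixed-point form: x = sin(x) + 1
x₀ = 1.43

x_1 = g(1.430000) = 1.990105
x_2 = g(1.990105) = 1.913371
x_3 = g(1.913371) = 1.941893
x_4 = g(1.941893) = 1.931930
x_5 = g(1.931930) = 1.935497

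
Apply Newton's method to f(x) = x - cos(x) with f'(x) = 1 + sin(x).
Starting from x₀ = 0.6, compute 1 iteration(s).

f(x) = x - cos(x)
f'(x) = 1 + sin(x)
x₀ = 0.6

Newton-Raphson formula: x_{n+1} = x_n - f(x_n)/f'(x_n)

Iteration 1:
  f(0.600000) = -0.225336
  f'(0.600000) = 1.564642
  x_1 = 0.600000 - (-0.225336)/1.564642 = 0.744017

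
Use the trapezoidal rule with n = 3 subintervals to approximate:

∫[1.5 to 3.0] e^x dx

f(x) = e^x
a = 1.5, b = 3.0, n = 3
h = (b - a)/n = 0.500000

Trapezoidal rule: (h/2)[f(x₀) + 2f(x₁) + 2f(x₂) + ... + f(xₙ)]

x_0 = 1.5000, f(x_0) = 4.481689, coefficient = 1
x_1 = 2.0000, f(x_1) = 7.389056, coefficient = 2
x_2 = 2.5000, f(x_2) = 12.182494, coefficient = 2
x_3 = 3.0000, f(x_3) = 20.085537, coefficient = 1

I ≈ (0.500000/2) × 63.710326 = 15.927582
Exact value: 15.603848
Error: 0.323734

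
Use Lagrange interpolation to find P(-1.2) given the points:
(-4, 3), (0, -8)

Lagrange interpolation formula:
P(x) = Σ yᵢ × Lᵢ(x)
where Lᵢ(x) = Π_{j≠i} (x - xⱼ)/(xᵢ - xⱼ)

L_0(-1.2) = (-1.2 - 0)/(-4 - 0) = 0.300000
L_1(-1.2) = (-1.2 - (-4))/(0 - (-4)) = 0.700000

P(-1.2) = 3×L_0(-1.2) + (-8)×L_1(-1.2)
P(-1.2) = -4.700000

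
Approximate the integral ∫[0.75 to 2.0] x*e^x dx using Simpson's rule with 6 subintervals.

f(x) = x*e^x
a = 0.75, b = 2.0, n = 6
h = (b - a)/n = 0.208333

Simpson's rule: (h/3)[f(x₀) + 4f(x₁) + 2f(x₂) + ... + f(xₙ)]

x_0 = 0.7500, f(x_0) = 1.587750, coefficient = 1
x_1 = 0.9583, f(x_1) = 2.498708, coefficient = 4
x_2 = 1.1667, f(x_2) = 3.746482, coefficient = 2
x_3 = 1.3750, f(x_3) = 5.438230, coefficient = 4
x_4 = 1.5833, f(x_4) = 7.712679, coefficient = 2
x_5 = 1.7917, f(x_5) = 10.749002, coefficient = 4
x_6 = 2.0000, f(x_6) = 14.778112, coefficient = 1

I ≈ (0.208333/3) × 114.027949 = 7.918608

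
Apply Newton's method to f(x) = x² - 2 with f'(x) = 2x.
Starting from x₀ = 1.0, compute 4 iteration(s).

f(x) = x² - 2
f'(x) = 2x
x₀ = 1.0

Newton-Raphson formula: x_{n+1} = x_n - f(x_n)/f'(x_n)

Iteration 1:
  f(1.000000) = -1.000000
  f'(1.000000) = 2.000000
  x_1 = 1.000000 - (-1.000000)/2.000000 = 1.500000
Iteration 2:
  f(1.500000) = 0.250000
  f'(1.500000) = 3.000000
  x_2 = 1.500000 - 0.250000/3.000000 = 1.416667
Iteration 3:
  f(1.416667) = 0.006944
  f'(1.416667) = 2.833333
  x_3 = 1.416667 - 0.006944/2.833333 = 1.414216
Iteration 4:
  f(1.414216) = 0.000006
  f'(1.414216) = 2.828431
  x_4 = 1.414216 - 0.000006/2.828431 = 1.414214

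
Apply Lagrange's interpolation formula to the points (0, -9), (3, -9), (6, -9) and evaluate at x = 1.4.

Lagrange interpolation formula:
P(x) = Σ yᵢ × Lᵢ(x)
where Lᵢ(x) = Π_{j≠i} (x - xⱼ)/(xᵢ - xⱼ)

L_0(1.4) = (1.4 - 3)/(0 - 3) × (1.4 - 6)/(0 - 6) = 0.408889
L_1(1.4) = (1.4 - 0)/(3 - 0) × (1.4 - 6)/(3 - 6) = 0.715556
L_2(1.4) = (1.4 - 0)/(6 - 0) × (1.4 - 3)/(6 - 3) = -0.124444

P(1.4) = (-9)×L_0(1.4) + (-9)×L_1(1.4) + (-9)×L_2(1.4)
P(1.4) = -9.000000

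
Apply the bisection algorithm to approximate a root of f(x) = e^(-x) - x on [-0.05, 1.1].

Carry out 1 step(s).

f(x) = e^(-x) - x
Initial interval: [-0.05, 1.1]

Iteration 1:
  c_1 = (-0.050000 + 1.100000)/2 = 0.525000
  f(c_1) = f(0.525000) = 0.066555
  f(a) × f(c) ≥ 0, new interval: [0.525000, 1.100000]

After 1 iteration(s), the approximation is c_1 = 0.525000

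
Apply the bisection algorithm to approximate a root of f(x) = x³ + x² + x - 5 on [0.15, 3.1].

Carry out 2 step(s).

f(x) = x³ + x² + x - 5
Initial interval: [0.15, 3.1]

Iteration 1:
  c_1 = (0.150000 + 3.100000)/2 = 1.625000
  f(c_1) = f(1.625000) = 3.556641
  f(a) × f(c) < 0, new interval: [0.150000, 1.625000]
Iteration 2:
  c_2 = (0.150000 + 1.625000)/2 = 0.887500
  f(c_2) = f(0.887500) = -2.625799
  f(a) × f(c) ≥ 0, new interval: [0.887500, 1.625000]

After 2 iteration(s), the approximation is c_2 = 0.887500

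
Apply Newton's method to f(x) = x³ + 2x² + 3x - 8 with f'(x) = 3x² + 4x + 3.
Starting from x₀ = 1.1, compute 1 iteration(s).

f(x) = x³ + 2x² + 3x - 8
f'(x) = 3x² + 4x + 3
x₀ = 1.1

Newton-Raphson formula: x_{n+1} = x_n - f(x_n)/f'(x_n)

Iteration 1:
  f(1.100000) = -0.949000
  f'(1.100000) = 11.030000
  x_1 = 1.100000 - (-0.949000)/11.030000 = 1.186038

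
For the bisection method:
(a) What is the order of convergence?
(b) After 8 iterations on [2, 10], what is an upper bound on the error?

(a) Bisection has linear (order 1) convergence; the error is halved each step.

(b) Error bound = (b-a)/2^n = (10 - 2)/2^{8}
    = 8/2^{8}

(a) 1 (linear); (b) error ≤ 3.12e-02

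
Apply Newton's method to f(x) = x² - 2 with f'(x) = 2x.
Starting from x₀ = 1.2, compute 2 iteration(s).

f(x) = x² - 2
f'(x) = 2x
x₀ = 1.2

Newton-Raphson formula: x_{n+1} = x_n - f(x_n)/f'(x_n)

Iteration 1:
  f(1.200000) = -0.560000
  f'(1.200000) = 2.400000
  x_1 = 1.200000 - (-0.560000)/2.400000 = 1.433333
Iteration 2:
  f(1.433333) = 0.054444
  f'(1.433333) = 2.866667
  x_2 = 1.433333 - 0.054444/2.866667 = 1.414341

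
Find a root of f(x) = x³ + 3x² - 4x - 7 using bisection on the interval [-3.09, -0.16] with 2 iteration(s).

f(x) = x³ + 3x² - 4x - 7
Initial interval: [-3.09, -0.16]

Iteration 1:
  c_1 = (-3.090000 + (-0.160000))/2 = -1.625000
  f(c_1) = f(-1.625000) = 3.130859
  f(a) × f(c) ≥ 0, new interval: [-1.625000, -0.160000]
Iteration 2:
  c_2 = (-1.625000 + (-0.160000))/2 = -0.892500
  f(c_2) = f(-0.892500) = -1.751258
  f(a) × f(c) < 0, new interval: [-1.625000, -0.892500]

After 2 iteration(s), the approximation is c_2 = -0.892500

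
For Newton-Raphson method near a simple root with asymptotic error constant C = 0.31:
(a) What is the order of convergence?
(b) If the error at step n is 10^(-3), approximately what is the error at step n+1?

(a) Newton-Raphson has quadratic (order 2) convergence near simple roots.
    This means |e_{n+1}| ≈ C|e_n|².

(b) With |e_n| = 10^(-3) and C = 0.31:
    |e_{n+1}| ≈ 0.31 × (10^(-3))² = 0.31 × 10^(-6)

(a) 2 (quadratic); (b) |e_{n+1}| ≈ 3.100e-07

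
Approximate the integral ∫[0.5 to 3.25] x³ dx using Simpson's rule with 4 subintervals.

f(x) = x³
a = 0.5, b = 3.25, n = 4
h = (b - a)/n = 0.687500

Simpson's rule: (h/3)[f(x₀) + 4f(x₁) + 2f(x₂) + ... + f(xₙ)]

x_0 = 0.5000, f(x_0) = 0.125000, coefficient = 1
x_1 = 1.1875, f(x_1) = 1.674561, coefficient = 4
x_2 = 1.8750, f(x_2) = 6.591797, coefficient = 2
x_3 = 2.5625, f(x_3) = 16.826416, coefficient = 4
x_4 = 3.2500, f(x_4) = 34.328125, coefficient = 1

I ≈ (0.687500/3) × 121.640625 = 27.875977
Exact value: 27.875977
Error: 0.000000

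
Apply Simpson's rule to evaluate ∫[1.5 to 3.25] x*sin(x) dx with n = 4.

f(x) = x*sin(x)
a = 1.5, b = 3.25, n = 4
h = (b - a)/n = 0.437500

Simpson's rule: (h/3)[f(x₀) + 4f(x₁) + 2f(x₂) + ... + f(xₙ)]

x_0 = 1.5000, f(x_0) = 1.496242, coefficient = 1
x_1 = 1.9375, f(x_1) = 1.808684, coefficient = 4
x_2 = 2.3750, f(x_2) = 1.647502, coefficient = 2
x_3 = 2.8125, f(x_3) = 0.908956, coefficient = 4
x_4 = 3.2500, f(x_4) = -0.351634, coefficient = 1

I ≈ (0.437500/3) × 15.310174 = 2.232734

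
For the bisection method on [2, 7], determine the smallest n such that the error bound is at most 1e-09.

We need (b-a)/2^n ≤ 1e-09
(7 - 2)/2^n ≤ 1e-09
5/2^n ≤ 1e-09
2^n ≥ 5000000000
n ≥ log₂(5000000000) = 32.22
n ≥ 33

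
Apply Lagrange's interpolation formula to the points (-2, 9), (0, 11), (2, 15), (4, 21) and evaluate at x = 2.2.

Lagrange interpolation formula:
P(x) = Σ yᵢ × Lᵢ(x)
where Lᵢ(x) = Π_{j≠i} (x - xⱼ)/(xᵢ - xⱼ)

L_0(2.2) = (2.2 - 0)/(-2 - 0) × (2.2 - 2)/(-2 - 2) × (2.2 - 4)/(-2 - 4) = 0.016500
L_1(2.2) = (2.2 - (-2))/(0 - (-2)) × (2.2 - 2)/(0 - 2) × (2.2 - 4)/(0 - 4) = -0.094500
L_2(2.2) = (2.2 - (-2))/(2 - (-2)) × (2.2 - 0)/(2 - 0) × (2.2 - 4)/(2 - 4) = 1.039500
L_3(2.2) = (2.2 - (-2))/(4 - (-2)) × (2.2 - 0)/(4 - 0) × (2.2 - 2)/(4 - 2) = 0.038500

P(2.2) = 9×L_0(2.2) + 11×L_1(2.2) + 15×L_2(2.2) + 21×L_3(2.2)
P(2.2) = 15.510000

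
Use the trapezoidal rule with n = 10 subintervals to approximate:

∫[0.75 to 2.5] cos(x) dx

f(x) = cos(x)
a = 0.75, b = 2.5, n = 10
h = (b - a)/n = 0.175000

Trapezoidal rule: (h/2)[f(x₀) + 2f(x₁) + 2f(x₂) + ... + f(xₙ)]

x_0 = 0.7500, f(x_0) = 0.731689, coefficient = 1
x_1 = 0.9250, f(x_1) = 0.601835, coefficient = 2
x_2 = 1.1000, f(x_2) = 0.453596, coefficient = 2
x_3 = 1.2750, f(x_3) = 0.291502, coefficient = 2
x_4 = 1.4500, f(x_4) = 0.120503, coefficient = 2
x_5 = 1.6250, f(x_5) = -0.054177, coefficient = 2
x_6 = 1.8000, f(x_6) = -0.227202, coefficient = 2
x_7 = 1.9750, f(x_7) = -0.393287, coefficient = 2
x_8 = 2.1500, f(x_8) = -0.547358, coefficient = 2
x_9 = 2.3250, f(x_9) = -0.684709, coefficient = 2
x_10 = 2.5000, f(x_10) = -0.801144, coefficient = 1

I ≈ (0.175000/2) × -0.948049 = -0.082954
Exact value: -0.083167
Error: 0.000212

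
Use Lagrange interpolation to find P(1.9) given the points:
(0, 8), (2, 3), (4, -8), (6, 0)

Lagrange interpolation formula:
P(x) = Σ yᵢ × Lᵢ(x)
where Lᵢ(x) = Π_{j≠i} (x - xⱼ)/(xᵢ - xⱼ)

L_0(1.9) = (1.9 - 2)/(0 - 2) × (1.9 - 4)/(0 - 4) × (1.9 - 6)/(0 - 6) = 0.017938
L_1(1.9) = (1.9 - 0)/(2 - 0) × (1.9 - 4)/(2 - 4) × (1.9 - 6)/(2 - 6) = 1.022437
L_2(1.9) = (1.9 - 0)/(4 - 0) × (1.9 - 2)/(4 - 2) × (1.9 - 6)/(4 - 6) = -0.048688
L_3(1.9) = (1.9 - 0)/(6 - 0) × (1.9 - 2)/(6 - 2) × (1.9 - 4)/(6 - 4) = 0.008313

P(1.9) = 8×L_0(1.9) + 3×L_1(1.9) + (-8)×L_2(1.9) + 0×L_3(1.9)
P(1.9) = 3.600313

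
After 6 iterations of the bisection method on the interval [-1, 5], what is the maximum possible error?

Bisection error bound: |error| ≤ (b-a)/2^n
|error| ≤ (5 - (-1))/2^6 = 6/2^6
|error| ≤ 0.0937500000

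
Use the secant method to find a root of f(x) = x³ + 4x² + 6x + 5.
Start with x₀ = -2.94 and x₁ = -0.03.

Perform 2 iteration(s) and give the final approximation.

f(x) = x³ + 4x² + 6x + 5
x₀ = -2.94, x₁ = -0.03

Secant formula: x_{n+1} = x_n - f(x_n)(x_n - x_{n-1})/(f(x_n) - f(x_{n-1}))

Iteration 1:
  f(-2.940000) = -3.477784
  f(-0.030000) = 4.823573
  x_2 = -0.030000 - 4.823573×(-0.030000 - (-2.940000))/(4.823573 - (-3.477784))
       = -1.720880
Iteration 2:
  f(-0.030000) = 4.823573
  f(-1.720880) = 1.424170
  x_3 = -1.720880 - 1.424170×(-1.720880 - (-0.030000))/(1.424170 - 4.823573)
       = -2.429269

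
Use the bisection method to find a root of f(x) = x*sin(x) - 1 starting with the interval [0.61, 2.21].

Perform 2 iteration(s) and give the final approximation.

f(x) = x*sin(x) - 1
Initial interval: [0.61, 2.21]

Iteration 1:
  c_1 = (0.610000 + 2.210000)/2 = 1.410000
  f(c_1) = f(1.410000) = 0.391811
  f(a) × f(c) < 0, new interval: [0.610000, 1.410000]
Iteration 2:
  c_2 = (0.610000 + 1.410000)/2 = 1.010000
  f(c_2) = f(1.010000) = -0.144700
  f(a) × f(c) ≥ 0, new interval: [1.010000, 1.410000]

After 2 iteration(s), the approximation is c_2 = 1.010000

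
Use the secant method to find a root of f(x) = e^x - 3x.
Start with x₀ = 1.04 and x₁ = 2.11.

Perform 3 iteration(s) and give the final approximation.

f(x) = e^x - 3x
x₀ = 1.04, x₁ = 2.11

Secant formula: x_{n+1} = x_n - f(x_n)(x_n - x_{n-1})/(f(x_n) - f(x_{n-1}))

Iteration 1:
  f(1.040000) = -0.290783
  f(2.110000) = 1.918241
  x_2 = 2.110000 - 1.918241×(2.110000 - 1.040000)/(1.918241 - (-0.290783))
       = 1.180849
Iteration 2:
  f(2.110000) = 1.918241
  f(1.180849) = -0.285409
  x_3 = 1.180849 - (-0.285409)×(1.180849 - 2.110000)/(-0.285409 - 1.918241)
       = 1.301189
Iteration 3:
  f(1.180849) = -0.285409
  f(1.301189) = -0.229905
  x_4 = 1.301189 - (-0.229905)×(1.301189 - 1.180849)/(-0.229905 - (-0.285409))
       = 1.799657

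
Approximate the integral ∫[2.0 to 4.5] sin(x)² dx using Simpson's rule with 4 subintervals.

f(x) = sin(x)²
a = 2.0, b = 4.5, n = 4
h = (b - a)/n = 0.625000

Simpson's rule: (h/3)[f(x₀) + 4f(x₁) + 2f(x₂) + ... + f(xₙ)]

x_0 = 2.0000, f(x_0) = 0.826822, coefficient = 1
x_1 = 2.6250, f(x_1) = 0.243957, coefficient = 4
x_2 = 3.2500, f(x_2) = 0.011706, coefficient = 2
x_3 = 3.8750, f(x_3) = 0.448103, coefficient = 4
x_4 = 4.5000, f(x_4) = 0.955565, coefficient = 1

I ≈ (0.625000/3) × 4.574040 = 0.952925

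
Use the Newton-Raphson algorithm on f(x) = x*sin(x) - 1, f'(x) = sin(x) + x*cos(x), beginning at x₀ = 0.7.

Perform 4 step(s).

f(x) = x*sin(x) - 1
f'(x) = sin(x) + x*cos(x)
x₀ = 0.7

Newton-Raphson formula: x_{n+1} = x_n - f(x_n)/f'(x_n)

Iteration 1:
  f(0.700000) = -0.549048
  f'(0.700000) = 1.179607
  x_1 = 0.700000 - (-0.549048)/1.179607 = 1.165450
Iteration 2:
  f(1.165450) = 0.071008
  f'(1.165450) = 1.378546
  x_2 = 1.165450 - 0.071008/1.378546 = 1.113940
Iteration 3:
  f(1.113940) = -0.000301
  f'(1.113940) = 1.388835
  x_3 = 1.113940 - (-0.000301)/1.388835 = 1.114157
Iteration 4:
  f(1.114157) = 0.000000
  f'(1.114157) = 1.388809
  x_4 = 1.114157 - 0.000000/1.388809 = 1.114157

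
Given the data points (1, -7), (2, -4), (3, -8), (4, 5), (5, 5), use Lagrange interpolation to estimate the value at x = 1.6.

Lagrange interpolation formula:
P(x) = Σ yᵢ × Lᵢ(x)
where Lᵢ(x) = Π_{j≠i} (x - xⱼ)/(xᵢ - xⱼ)

L_0(1.6) = (1.6 - 2)/(1 - 2) × (1.6 - 3)/(1 - 3) × (1.6 - 4)/(1 - 4) × (1.6 - 5)/(1 - 5) = 0.190400
L_1(1.6) = (1.6 - 1)/(2 - 1) × (1.6 - 3)/(2 - 3) × (1.6 - 4)/(2 - 4) × (1.6 - 5)/(2 - 5) = 1.142400
L_2(1.6) = (1.6 - 1)/(3 - 1) × (1.6 - 2)/(3 - 2) × (1.6 - 4)/(3 - 4) × (1.6 - 5)/(3 - 5) = -0.489600
L_3(1.6) = (1.6 - 1)/(4 - 1) × (1.6 - 2)/(4 - 2) × (1.6 - 3)/(4 - 3) × (1.6 - 5)/(4 - 5) = 0.190400
L_4(1.6) = (1.6 - 1)/(5 - 1) × (1.6 - 2)/(5 - 2) × (1.6 - 3)/(5 - 3) × (1.6 - 4)/(5 - 4) = -0.033600

P(1.6) = (-7)×L_0(1.6) + (-4)×L_1(1.6) + (-8)×L_2(1.6) + 5×L_3(1.6) + 5×L_4(1.6)
P(1.6) = -1.201600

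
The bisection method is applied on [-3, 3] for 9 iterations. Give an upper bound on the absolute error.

Bisection error bound: |error| ≤ (b-a)/2^n
|error| ≤ (3 - (-3))/2^9 = 6/2^9
|error| ≤ 0.0117187500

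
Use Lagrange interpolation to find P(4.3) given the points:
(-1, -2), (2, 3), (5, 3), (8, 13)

Lagrange interpolation formula:
P(x) = Σ yᵢ × Lᵢ(x)
where Lᵢ(x) = Π_{j≠i} (x - xⱼ)/(xᵢ - xⱼ)

L_0(4.3) = (4.3 - 2)/(-1 - 2) × (4.3 - 5)/(-1 - 5) × (4.3 - 8)/(-1 - 8) = -0.036772
L_1(4.3) = (4.3 - (-1))/(2 - (-1)) × (4.3 - 5)/(2 - 5) × (4.3 - 8)/(2 - 8) = 0.254204
L_2(4.3) = (4.3 - (-1))/(5 - (-1)) × (4.3 - 2)/(5 - 2) × (4.3 - 8)/(5 - 8) = 0.835241
L_3(4.3) = (4.3 - (-1))/(8 - (-1)) × (4.3 - 2)/(8 - 2) × (4.3 - 5)/(8 - 5) = -0.052673

P(4.3) = (-2)×L_0(4.3) + 3×L_1(4.3) + 3×L_2(4.3) + 13×L_3(4.3)
P(4.3) = 2.657130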